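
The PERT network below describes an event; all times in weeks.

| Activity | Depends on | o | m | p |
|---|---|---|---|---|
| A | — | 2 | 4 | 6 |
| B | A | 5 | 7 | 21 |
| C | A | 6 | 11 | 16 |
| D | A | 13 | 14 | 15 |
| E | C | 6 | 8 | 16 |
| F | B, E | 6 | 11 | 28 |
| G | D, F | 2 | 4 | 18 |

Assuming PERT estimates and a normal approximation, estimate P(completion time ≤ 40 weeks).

te_A = (2 + 4·4 + 6)/6 = 24/6 = 4; σ²_A = ((6−2)/6)² = 0.444
te_B = (5 + 4·7 + 21)/6 = 54/6 = 9; σ²_B = ((21−5)/6)² = 7.111
te_C = (6 + 4·11 + 16)/6 = 66/6 = 11; σ²_C = ((16−6)/6)² = 2.778
te_D = (13 + 4·14 + 15)/6 = 84/6 = 14; σ²_D = ((15−13)/6)² = 0.111
te_E = (6 + 4·8 + 16)/6 = 54/6 = 9; σ²_E = ((16−6)/6)² = 2.778
te_F = (6 + 4·11 + 28)/6 = 78/6 = 13; σ²_F = ((28−6)/6)² = 13.444
te_G = (2 + 4·4 + 18)/6 = 36/6 = 6; σ²_G = ((18−2)/6)² = 7.111

Forward pass:
ES_A = 0; EF_A = 4
ES_B = 4; EF_B = 4+9 = 13
ES_C = 4; EF_C = 4+11 = 15
ES_D = 4; EF_D = 4+14 = 18
ES_E = 15; EF_E = 15+9 = 24
ES_F = max(EF_B=13, EF_E=24) = 24; EF_F = 24+13 = 37
ES_G = max(EF_D=18, EF_F=37) = 37; EF_G = 37+6 = 43
Expected project duration μ = 43 weeks. Critical path: A → C → E → F → G.

Variance along critical path = 0.444 + 2.778 + 2.778 + 13.444 + 7.111 = 26.556; σ = √26.556 = 5.153 weeks.
Z = (40 − 43) / 5.153 = -0.582
P(T ≤ 40) = Φ(-0.582) ≈ 0.280

0.280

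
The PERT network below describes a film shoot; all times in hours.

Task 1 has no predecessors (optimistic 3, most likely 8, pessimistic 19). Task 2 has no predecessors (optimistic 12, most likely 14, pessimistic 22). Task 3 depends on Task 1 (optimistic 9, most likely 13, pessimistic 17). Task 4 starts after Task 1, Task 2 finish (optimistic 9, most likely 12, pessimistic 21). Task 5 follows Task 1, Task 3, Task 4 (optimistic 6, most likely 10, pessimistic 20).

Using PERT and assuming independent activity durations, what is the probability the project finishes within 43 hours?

te_Task 1 = (3 + 4·8 + 19)/6 = 54/6 = 9; σ²_Task 1 = ((19−3)/6)² = 7.111
te_Task 2 = (12 + 4·14 + 22)/6 = 90/6 = 15; σ²_Task 2 = ((22−12)/6)² = 2.778
te_Task 3 = (9 + 4·13 + 17)/6 = 78/6 = 13; σ²_Task 3 = ((17−9)/6)² = 1.778
te_Task 4 = (9 + 4·12 + 21)/6 = 78/6 = 13; σ²_Task 4 = ((21−9)/6)² = 4.000
te_Task 5 = (6 + 4·10 + 20)/6 = 66/6 = 11; σ²_Task 5 = ((20−6)/6)² = 5.444

Forward pass:
ES_Task 1 = 0; EF_Task 1 = 9
ES_Task 2 = 0; EF_Task 2 = 15
ES_Task 3 = 9; EF_Task 3 = 9+13 = 22
ES_Task 4 = max(EF_Task 1=9, EF_Task 2=15) = 15; EF_Task 4 = 15+13 = 28
ES_Task 5 = max(EF_Task 1=9, EF_Task 3=22, EF_Task 4=28) = 28; EF_Task 5 = 28+11 = 39
Expected project duration μ = 39 hours. Critical path: Task 2 → Task 4 → Task 5.

Variance along critical path = 2.778 + 4.000 + 5.444 = 12.222; σ = √12.222 = 3.496 hours.
Z = (43 − 39) / 3.496 = 1.144
P(T ≤ 43) = Φ(1.144) ≈ 0.874

0.874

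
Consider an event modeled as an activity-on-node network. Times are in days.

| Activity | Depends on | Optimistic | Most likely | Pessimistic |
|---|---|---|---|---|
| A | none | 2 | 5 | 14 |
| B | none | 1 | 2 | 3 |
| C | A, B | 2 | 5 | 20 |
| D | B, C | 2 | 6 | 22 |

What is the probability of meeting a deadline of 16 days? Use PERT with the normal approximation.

0.154

te_A = (2 + 4·5 + 14)/6 = 36/6 = 6; σ²_A = ((14−2)/6)² = 4.000
te_B = (1 + 4·2 + 3)/6 = 12/6 = 2; σ²_B = ((3−1)/6)² = 0.111
te_C = (2 + 4·5 + 20)/6 = 42/6 = 7; σ²_C = ((20−2)/6)² = 9.000
te_D = (2 + 4·6 + 22)/6 = 48/6 = 8; σ²_D = ((22−2)/6)² = 11.111

Forward pass:
ES_A = 0; EF_A = 6
ES_B = 0; EF_B = 2
ES_C = max(EF_A=6, EF_B=2) = 6; EF_C = 6+7 = 13
ES_D = max(EF_B=2, EF_C=13) = 13; EF_D = 13+8 = 21
Expected project duration μ = 21 days. Critical path: A → C → D.

Variance along critical path = 4.000 + 9.000 + 11.111 = 24.111; σ = √24.111 = 4.910 days.
Z = (16 − 21) / 4.910 = -1.018
P(T ≤ 16) = Φ(-1.018) ≈ 0.154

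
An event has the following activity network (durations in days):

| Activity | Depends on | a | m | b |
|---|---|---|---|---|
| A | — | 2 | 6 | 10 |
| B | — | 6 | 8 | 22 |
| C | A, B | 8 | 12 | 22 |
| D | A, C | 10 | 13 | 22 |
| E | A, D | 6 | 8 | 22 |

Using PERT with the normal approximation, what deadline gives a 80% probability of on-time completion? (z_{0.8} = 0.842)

51.1 days

te_A = (2 + 4·6 + 10)/6 = 36/6 = 6; σ²_A = ((10−2)/6)² = 1.778
te_B = (6 + 4·8 + 22)/6 = 60/6 = 10; σ²_B = ((22−6)/6)² = 7.111
te_C = (8 + 4·12 + 22)/6 = 78/6 = 13; σ²_C = ((22−8)/6)² = 5.444
te_D = (10 + 4·13 + 22)/6 = 84/6 = 14; σ²_D = ((22−10)/6)² = 4.000
te_E = (6 + 4·8 + 22)/6 = 60/6 = 10; σ²_E = ((22−6)/6)² = 7.111

Forward pass:
ES_A = 0; EF_A = 6
ES_B = 0; EF_B = 10
ES_C = max(EF_A=6, EF_B=10) = 10; EF_C = 10+13 = 23
ES_D = max(EF_A=6, EF_C=23) = 23; EF_D = 23+14 = 37
ES_E = max(EF_A=6, EF_D=37) = 37; EF_E = 37+10 = 47
Expected project duration μ = 47 days. Critical path: B → C → D → E.

Variance along critical path = 7.111 + 5.444 + 4.000 + 7.111 = 23.667; σ = 4.865 days.
D = μ + z·σ = 47 + 0.842·4.865 = 51.1 days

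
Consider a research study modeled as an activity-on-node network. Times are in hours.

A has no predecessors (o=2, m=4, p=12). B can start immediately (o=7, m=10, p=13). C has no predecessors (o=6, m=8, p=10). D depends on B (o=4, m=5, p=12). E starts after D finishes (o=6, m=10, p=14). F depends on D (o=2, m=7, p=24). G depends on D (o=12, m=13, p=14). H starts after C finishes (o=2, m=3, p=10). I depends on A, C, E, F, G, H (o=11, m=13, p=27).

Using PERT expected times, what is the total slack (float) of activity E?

3 hours

te_A = (2 + 4·4 + 12)/6 = 30/6 = 5
te_B = (7 + 4·10 + 13)/6 = 60/6 = 10
te_C = (6 + 4·8 + 10)/6 = 48/6 = 8
te_D = (4 + 4·5 + 12)/6 = 36/6 = 6
te_E = (6 + 4·10 + 14)/6 = 60/6 = 10
te_F = (2 + 4·7 + 24)/6 = 54/6 = 9
te_G = (12 + 4·13 + 14)/6 = 78/6 = 13
te_H = (2 + 4·3 + 10)/6 = 24/6 = 4
te_I = (11 + 4·13 + 27)/6 = 90/6 = 15

Forward pass:
ES_A = 0; EF_A = 5
ES_B = 0; EF_B = 10
ES_C = 0; EF_C = 8
ES_D = 10; EF_D = 10+6 = 16
ES_E = 16; EF_E = 16+10 = 26
ES_F = 16; EF_F = 16+9 = 25
ES_G = 16; EF_G = 16+13 = 29
ES_H = 8; EF_H = 8+4 = 12
ES_I = max(EF_A=5, EF_C=8, EF_E=26, EF_F=25, EF_G=29, EF_H=12) = 29; EF_I = 29+15 = 44
Expected project duration μ = 44 hours. Critical path: B → D → G → I.

Backward pass:
LF_I = 44; LS_I = 44−15 = 29
LF_H = LS_I = 29; LS_H = 29−4 = 25
LF_G = LS_I = 29; LS_G = 29−13 = 16
LF_F = LS_I = 29; LS_F = 29−9 = 20
LF_E = LS_I = 29; LS_E = 29−10 = 19
LF_D = min(LS_E=19, LS_F=20, LS_G=16) = 16; LS_D = 16−6 = 10
LF_C = min(LS_H=25, LS_I=29) = 25; LS_C = 25−8 = 17
LF_B = LS_D = 10; LS_B = 10−10 = 0
LF_A = LS_I = 29; LS_A = 29−5 = 24
Slack_E = LS_E − ES_E = 19 − 16 = 3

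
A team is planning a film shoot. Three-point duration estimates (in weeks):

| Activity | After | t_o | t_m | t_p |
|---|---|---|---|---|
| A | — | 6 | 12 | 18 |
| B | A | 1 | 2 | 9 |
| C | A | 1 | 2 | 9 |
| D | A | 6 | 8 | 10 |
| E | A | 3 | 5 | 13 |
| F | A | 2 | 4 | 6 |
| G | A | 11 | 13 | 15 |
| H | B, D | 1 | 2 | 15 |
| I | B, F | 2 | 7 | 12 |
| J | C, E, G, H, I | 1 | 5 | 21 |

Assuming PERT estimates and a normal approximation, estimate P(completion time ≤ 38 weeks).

te_A = (6 + 4·12 + 18)/6 = 72/6 = 12; σ²_A = ((18−6)/6)² = 4.000
te_B = (1 + 4·2 + 9)/6 = 18/6 = 3; σ²_B = ((9−1)/6)² = 1.778
te_C = (1 + 4·2 + 9)/6 = 18/6 = 3; σ²_C = ((9−1)/6)² = 1.778
te_D = (6 + 4·8 + 10)/6 = 48/6 = 8; σ²_D = ((10−6)/6)² = 0.444
te_E = (3 + 4·5 + 13)/6 = 36/6 = 6; σ²_E = ((13−3)/6)² = 2.778
te_F = (2 + 4·4 + 6)/6 = 24/6 = 4; σ²_F = ((6−2)/6)² = 0.444
te_G = (11 + 4·13 + 15)/6 = 78/6 = 13; σ²_G = ((15−11)/6)² = 0.444
te_H = (1 + 4·2 + 15)/6 = 24/6 = 4; σ²_H = ((15−1)/6)² = 5.444
te_I = (2 + 4·7 + 12)/6 = 42/6 = 7; σ²_I = ((12−2)/6)² = 2.778
te_J = (1 + 4·5 + 21)/6 = 42/6 = 7; σ²_J = ((21−1)/6)² = 11.111

Forward pass:
ES_A = 0; EF_A = 12
ES_B = 12; EF_B = 12+3 = 15
ES_C = 12; EF_C = 12+3 = 15
ES_D = 12; EF_D = 12+8 = 20
ES_E = 12; EF_E = 12+6 = 18
ES_F = 12; EF_F = 12+4 = 16
ES_G = 12; EF_G = 12+13 = 25
ES_H = max(EF_B=15, EF_D=20) = 20; EF_H = 20+4 = 24
ES_I = max(EF_B=15, EF_F=16) = 16; EF_I = 16+7 = 23
ES_J = max(EF_C=15, EF_E=18, EF_G=25, EF_H=24, EF_I=23) = 25; EF_J = 25+7 = 32
Expected project duration μ = 32 weeks. Critical path: A → G → J.

Variance along critical path = 4.000 + 0.444 + 11.111 = 15.556; σ = √15.556 = 3.944 weeks.
Z = (38 − 32) / 3.944 = 1.521
P(T ≤ 38) = Φ(1.521) ≈ 0.936

0.936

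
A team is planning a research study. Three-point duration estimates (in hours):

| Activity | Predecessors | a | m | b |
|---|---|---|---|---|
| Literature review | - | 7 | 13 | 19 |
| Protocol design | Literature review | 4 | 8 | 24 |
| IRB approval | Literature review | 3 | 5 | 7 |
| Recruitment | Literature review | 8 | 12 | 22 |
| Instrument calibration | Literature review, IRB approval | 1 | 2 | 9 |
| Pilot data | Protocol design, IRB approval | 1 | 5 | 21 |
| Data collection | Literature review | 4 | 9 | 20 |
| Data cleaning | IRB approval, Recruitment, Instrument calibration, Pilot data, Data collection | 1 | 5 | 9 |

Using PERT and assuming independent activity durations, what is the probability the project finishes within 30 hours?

0.172

te_Literature review = (7 + 4·13 + 19)/6 = 78/6 = 13; σ²_Literature review = ((19−7)/6)² = 4.000
te_Protocol design = (4 + 4·8 + 24)/6 = 60/6 = 10; σ²_Protocol design = ((24−4)/6)² = 11.111
te_IRB approval = (3 + 4·5 + 7)/6 = 30/6 = 5; σ²_IRB approval = ((7−3)/6)² = 0.444
te_Recruitment = (8 + 4·12 + 22)/6 = 78/6 = 13; σ²_Recruitment = ((22−8)/6)² = 5.444
te_Instrument calibration = (1 + 4·2 + 9)/6 = 18/6 = 3; σ²_Instrument calibration = ((9−1)/6)² = 1.778
te_Pilot data = (1 + 4·5 + 21)/6 = 42/6 = 7; σ²_Pilot data = ((21−1)/6)² = 11.111
te_Data collection = (4 + 4·9 + 20)/6 = 60/6 = 10; σ²_Data collection = ((20−4)/6)² = 7.111
te_Data cleaning = (1 + 4·5 + 9)/6 = 30/6 = 5; σ²_Data cleaning = ((9−1)/6)² = 1.778

Forward pass:
ES_Literature review = 0; EF_Literature review = 13
ES_Protocol design = 13; EF_Protocol design = 13+10 = 23
ES_IRB approval = 13; EF_IRB approval = 13+5 = 18
ES_Recruitment = 13; EF_Recruitment = 13+13 = 26
ES_Instrument calibration = max(EF_Literature review=13, EF_IRB approval=18) = 18; EF_Instrument calibration = 18+3 = 21
ES_Pilot data = max(EF_Protocol design=23, EF_IRB approval=18) = 23; EF_Pilot data = 23+7 = 30
ES_Data collection = 13; EF_Data collection = 13+10 = 23
ES_Data cleaning = max(EF_IRB approval=18, EF_Recruitment=26, EF_Instrument calibration=21, EF_Pilot data=30, EF_Data collection=23) = 30; EF_Data cleaning = 30+5 = 35
Expected project duration μ = 35 hours. Critical path: Literature review → Protocol design → Pilot data → Data cleaning.

Variance along critical path = 4.000 + 11.111 + 11.111 + 1.778 = 28.000; σ = √28.000 = 5.292 hours.
Z = (30 − 35) / 5.292 = -0.945
P(T ≤ 30) = Φ(-0.945) ≈ 0.172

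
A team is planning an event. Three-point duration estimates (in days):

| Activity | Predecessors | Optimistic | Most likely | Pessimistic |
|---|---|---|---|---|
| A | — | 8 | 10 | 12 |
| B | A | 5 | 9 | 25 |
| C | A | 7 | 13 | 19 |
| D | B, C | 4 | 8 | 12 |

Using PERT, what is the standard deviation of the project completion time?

te_A = (8 + 4·10 + 12)/6 = 60/6 = 10; σ²_A = ((12−8)/6)² = 0.444
te_B = (5 + 4·9 + 25)/6 = 66/6 = 11; σ²_B = ((25−5)/6)² = 11.111
te_C = (7 + 4·13 + 19)/6 = 78/6 = 13; σ²_C = ((19−7)/6)² = 4.000
te_D = (4 + 4·8 + 12)/6 = 48/6 = 8; σ²_D = ((12−4)/6)² = 1.778

Forward pass:
ES_A = 0; EF_A = 10
ES_B = 10; EF_B = 10+11 = 21
ES_C = 10; EF_C = 10+13 = 23
ES_D = max(EF_B=21, EF_C=23) = 23; EF_D = 23+8 = 31
Expected project duration μ = 31 days. Critical path: A → C → D.

Variance along critical path = 0.444 + 4.000 + 1.778 = 6.222
σ = √6.222 = 2.494 days

2.49 days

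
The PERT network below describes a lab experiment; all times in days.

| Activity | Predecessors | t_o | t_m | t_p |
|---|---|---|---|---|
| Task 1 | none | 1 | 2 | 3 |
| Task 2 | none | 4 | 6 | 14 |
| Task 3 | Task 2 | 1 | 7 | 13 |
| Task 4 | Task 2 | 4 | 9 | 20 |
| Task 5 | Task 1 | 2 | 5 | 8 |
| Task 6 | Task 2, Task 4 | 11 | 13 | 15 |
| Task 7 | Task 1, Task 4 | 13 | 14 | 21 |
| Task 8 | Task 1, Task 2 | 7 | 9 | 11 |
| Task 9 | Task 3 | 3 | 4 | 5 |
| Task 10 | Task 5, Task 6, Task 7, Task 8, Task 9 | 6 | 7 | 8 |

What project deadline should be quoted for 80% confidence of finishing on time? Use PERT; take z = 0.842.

41.9 days

te_Task 1 = (1 + 4·2 + 3)/6 = 12/6 = 2; σ²_Task 1 = ((3−1)/6)² = 0.111
te_Task 2 = (4 + 4·6 + 14)/6 = 42/6 = 7; σ²_Task 2 = ((14−4)/6)² = 2.778
te_Task 3 = (1 + 4·7 + 13)/6 = 42/6 = 7; σ²_Task 3 = ((13−1)/6)² = 4.000
te_Task 4 = (4 + 4·9 + 20)/6 = 60/6 = 10; σ²_Task 4 = ((20−4)/6)² = 7.111
te_Task 5 = (2 + 4·5 + 8)/6 = 30/6 = 5; σ²_Task 5 = ((8−2)/6)² = 1.000
te_Task 6 = (11 + 4·13 + 15)/6 = 78/6 = 13; σ²_Task 6 = ((15−11)/6)² = 0.444
te_Task 7 = (13 + 4·14 + 21)/6 = 90/6 = 15; σ²_Task 7 = ((21−13)/6)² = 1.778
te_Task 8 = (7 + 4·9 + 11)/6 = 54/6 = 9; σ²_Task 8 = ((11−7)/6)² = 0.444
te_Task 9 = (3 + 4·4 + 5)/6 = 24/6 = 4; σ²_Task 9 = ((5−3)/6)² = 0.111
te_Task 10 = (6 + 4·7 + 8)/6 = 42/6 = 7; σ²_Task 10 = ((8−6)/6)² = 0.111

Forward pass:
ES_Task 1 = 0; EF_Task 1 = 2
ES_Task 2 = 0; EF_Task 2 = 7
ES_Task 3 = 7; EF_Task 3 = 7+7 = 14
ES_Task 4 = 7; EF_Task 4 = 7+10 = 17
ES_Task 5 = 2; EF_Task 5 = 2+5 = 7
ES_Task 6 = max(EF_Task 2=7, EF_Task 4=17) = 17; EF_Task 6 = 17+13 = 30
ES_Task 7 = max(EF_Task 1=2, EF_Task 4=17) = 17; EF_Task 7 = 17+15 = 32
ES_Task 8 = max(EF_Task 1=2, EF_Task 2=7) = 7; EF_Task 8 = 7+9 = 16
ES_Task 9 = 14; EF_Task 9 = 14+4 = 18
ES_Task 10 = max(EF_Task 5=7, EF_Task 6=30, EF_Task 7=32, EF_Task 8=16, EF_Task 9=18) = 32; EF_Task 10 = 32+7 = 39
Expected project duration μ = 39 days. Critical path: Task 2 → Task 4 → Task 7 → Task 10.

Variance along critical path = 2.778 + 7.111 + 1.778 + 0.111 = 11.778; σ = 3.432 days.
D = μ + z·σ = 39 + 0.842·3.432 = 41.9 days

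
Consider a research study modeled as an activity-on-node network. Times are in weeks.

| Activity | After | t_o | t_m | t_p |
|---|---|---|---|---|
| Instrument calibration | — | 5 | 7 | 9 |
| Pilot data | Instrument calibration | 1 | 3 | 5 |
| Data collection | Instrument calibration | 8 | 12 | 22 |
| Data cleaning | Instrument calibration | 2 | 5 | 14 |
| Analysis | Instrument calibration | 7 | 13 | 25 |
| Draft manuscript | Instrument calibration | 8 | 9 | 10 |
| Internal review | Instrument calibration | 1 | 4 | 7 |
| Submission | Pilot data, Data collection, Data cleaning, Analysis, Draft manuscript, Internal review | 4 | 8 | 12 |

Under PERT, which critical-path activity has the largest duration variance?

te_Instrument calibration = (5 + 4·7 + 9)/6 = 42/6 = 7; σ²_Instrument calibration = ((9−5)/6)² = 0.444
te_Pilot data = (1 + 4·3 + 5)/6 = 18/6 = 3; σ²_Pilot data = ((5−1)/6)² = 0.444
te_Data collection = (8 + 4·12 + 22)/6 = 78/6 = 13; σ²_Data collection = ((22−8)/6)² = 5.444
te_Data cleaning = (2 + 4·5 + 14)/6 = 36/6 = 6; σ²_Data cleaning = ((14−2)/6)² = 4.000
te_Analysis = (7 + 4·13 + 25)/6 = 84/6 = 14; σ²_Analysis = ((25−7)/6)² = 9.000
te_Draft manuscript = (8 + 4·9 + 10)/6 = 54/6 = 9; σ²_Draft manuscript = ((10−8)/6)² = 0.111
te_Internal review = (1 + 4·4 + 7)/6 = 24/6 = 4; σ²_Internal review = ((7−1)/6)² = 1.000
te_Submission = (4 + 4·8 + 12)/6 = 48/6 = 8; σ²_Submission = ((12−4)/6)² = 1.778

Forward pass:
ES_Instrument calibration = 0; EF_Instrument calibration = 7
ES_Pilot data = 7; EF_Pilot data = 7+3 = 10
ES_Data collection = 7; EF_Data collection = 7+13 = 20
ES_Data cleaning = 7; EF_Data cleaning = 7+6 = 13
ES_Analysis = 7; EF_Analysis = 7+14 = 21
ES_Draft manuscript = 7; EF_Draft manuscript = 7+9 = 16
ES_Internal review = 7; EF_Internal review = 7+4 = 11
ES_Submission = max(EF_Pilot data=10, EF_Data collection=20, EF_Data cleaning=13, EF_Analysis=21, EF_Draft manuscript=16, EF_Internal review=11) = 21; EF_Submission = 21+8 = 29
Expected project duration μ = 29 weeks. Critical path: Instrument calibration → Analysis → Submission.

Variances on critical path: σ²_Instrument calibration=0.444, σ²_Analysis=9.000, σ²_Submission=1.778.
Largest is σ²_Analysis = 9.000.

Analysis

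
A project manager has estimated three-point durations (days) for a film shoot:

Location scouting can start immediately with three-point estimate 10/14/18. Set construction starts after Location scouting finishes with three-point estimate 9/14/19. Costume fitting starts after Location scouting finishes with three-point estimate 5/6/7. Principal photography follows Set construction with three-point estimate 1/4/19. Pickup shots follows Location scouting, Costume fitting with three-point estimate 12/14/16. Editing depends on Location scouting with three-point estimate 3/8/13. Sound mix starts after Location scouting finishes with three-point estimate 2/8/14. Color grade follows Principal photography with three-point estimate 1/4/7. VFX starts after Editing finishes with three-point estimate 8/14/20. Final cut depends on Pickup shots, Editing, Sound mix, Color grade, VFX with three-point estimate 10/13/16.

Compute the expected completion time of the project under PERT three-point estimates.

te_Location scouting = (10 + 4·14 + 18)/6 = 84/6 = 14
te_Set construction = (9 + 4·14 + 19)/6 = 84/6 = 14
te_Costume fitting = (5 + 4·6 + 7)/6 = 36/6 = 6
te_Principal photography = (1 + 4·4 + 19)/6 = 36/6 = 6
te_Pickup shots = (12 + 4·14 + 16)/6 = 84/6 = 14
te_Editing = (3 + 4·8 + 13)/6 = 48/6 = 8
te_Sound mix = (2 + 4·8 + 14)/6 = 48/6 = 8
te_Color grade = (1 + 4·4 + 7)/6 = 24/6 = 4
te_VFX = (8 + 4·14 + 20)/6 = 84/6 = 14
te_Final cut = (10 + 4·13 + 16)/6 = 78/6 = 13

Forward pass:
ES_Location scouting = 0; EF_Location scouting = 14
ES_Set construction = 14; EF_Set construction = 14+14 = 28
ES_Costume fitting = 14; EF_Costume fitting = 14+6 = 20
ES_Principal photography = 28; EF_Principal photography = 28+6 = 34
ES_Pickup shots = max(EF_Location scouting=14, EF_Costume fitting=20) = 20; EF_Pickup shots = 20+14 = 34
ES_Editing = 14; EF_Editing = 14+8 = 22
ES_Sound mix = 14; EF_Sound mix = 14+8 = 22
ES_Color grade = 34; EF_Color grade = 34+4 = 38
ES_VFX = 22; EF_VFX = 22+14 = 36
ES_Final cut = max(EF_Pickup shots=34, EF_Editing=22, EF_Sound mix=22, EF_Color grade=38, EF_VFX=36) = 38; EF_Final cut = 38+13 = 51
Expected project duration μ = 51 days. Critical path: Location scouting → Set construction → Principal photography → Color grade → Final cut.

51 days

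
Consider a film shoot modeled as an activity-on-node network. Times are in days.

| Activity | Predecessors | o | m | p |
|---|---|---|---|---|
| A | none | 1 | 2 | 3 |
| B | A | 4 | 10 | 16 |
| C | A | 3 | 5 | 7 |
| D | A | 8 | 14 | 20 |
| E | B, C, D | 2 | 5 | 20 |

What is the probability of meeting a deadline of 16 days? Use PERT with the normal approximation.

0.027

te_A = (1 + 4·2 + 3)/6 = 12/6 = 2; σ²_A = ((3−1)/6)² = 0.111
te_B = (4 + 4·10 + 16)/6 = 60/6 = 10; σ²_B = ((16−4)/6)² = 4.000
te_C = (3 + 4·5 + 7)/6 = 30/6 = 5; σ²_C = ((7−3)/6)² = 0.444
te_D = (8 + 4·14 + 20)/6 = 84/6 = 14; σ²_D = ((20−8)/6)² = 4.000
te_E = (2 + 4·5 + 20)/6 = 42/6 = 7; σ²_E = ((20−2)/6)² = 9.000

Forward pass:
ES_A = 0; EF_A = 2
ES_B = 2; EF_B = 2+10 = 12
ES_C = 2; EF_C = 2+5 = 7
ES_D = 2; EF_D = 2+14 = 16
ES_E = max(EF_B=12, EF_C=7, EF_D=16) = 16; EF_E = 16+7 = 23
Expected project duration μ = 23 days. Critical path: A → D → E.

Variance along critical path = 0.111 + 4.000 + 9.000 = 13.111; σ = √13.111 = 3.621 days.
Z = (16 − 23) / 3.621 = -1.933
P(T ≤ 16) = Φ(-1.933) ≈ 0.027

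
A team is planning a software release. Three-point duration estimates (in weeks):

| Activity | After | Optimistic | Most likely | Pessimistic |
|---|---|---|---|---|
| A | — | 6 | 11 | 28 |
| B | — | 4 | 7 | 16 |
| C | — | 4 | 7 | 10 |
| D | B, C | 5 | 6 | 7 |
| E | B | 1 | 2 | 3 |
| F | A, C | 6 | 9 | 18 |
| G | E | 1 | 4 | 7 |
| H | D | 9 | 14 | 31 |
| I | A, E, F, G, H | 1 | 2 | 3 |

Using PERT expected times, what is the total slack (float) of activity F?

7 weeks

te_A = (6 + 4·11 + 28)/6 = 78/6 = 13
te_B = (4 + 4·7 + 16)/6 = 48/6 = 8
te_C = (4 + 4·7 + 10)/6 = 42/6 = 7
te_D = (5 + 4·6 + 7)/6 = 36/6 = 6
te_E = (1 + 4·2 + 3)/6 = 12/6 = 2
te_F = (6 + 4·9 + 18)/6 = 60/6 = 10
te_G = (1 + 4·4 + 7)/6 = 24/6 = 4
te_H = (9 + 4·14 + 31)/6 = 96/6 = 16
te_I = (1 + 4·2 + 3)/6 = 12/6 = 2

Forward pass:
ES_A = 0; EF_A = 13
ES_B = 0; EF_B = 8
ES_C = 0; EF_C = 7
ES_D = max(EF_B=8, EF_C=7) = 8; EF_D = 8+6 = 14
ES_E = 8; EF_E = 8+2 = 10
ES_F = max(EF_A=13, EF_C=7) = 13; EF_F = 13+10 = 23
ES_G = 10; EF_G = 10+4 = 14
ES_H = 14; EF_H = 14+16 = 30
ES_I = max(EF_A=13, EF_E=10, EF_F=23, EF_G=14, EF_H=30) = 30; EF_I = 30+2 = 32
Expected project duration μ = 32 weeks. Critical path: B → D → H → I.

Backward pass:
LF_I = 32; LS_I = 32−2 = 30
LF_H = LS_I = 30; LS_H = 30−16 = 14
LF_G = LS_I = 30; LS_G = 30−4 = 26
LF_F = LS_I = 30; LS_F = 30−10 = 20
LF_E = min(LS_G=26, LS_I=30) = 26; LS_E = 26−2 = 24
LF_D = LS_H = 14; LS_D = 14−6 = 8
LF_C = min(LS_D=8, LS_F=20) = 8; LS_C = 8−7 = 1
LF_B = min(LS_D=8, LS_E=24) = 8; LS_B = 8−8 = 0
LF_A = min(LS_F=20, LS_I=30) = 20; LS_A = 20−13 = 7
Slack_F = LS_F − ES_F = 20 − 13 = 7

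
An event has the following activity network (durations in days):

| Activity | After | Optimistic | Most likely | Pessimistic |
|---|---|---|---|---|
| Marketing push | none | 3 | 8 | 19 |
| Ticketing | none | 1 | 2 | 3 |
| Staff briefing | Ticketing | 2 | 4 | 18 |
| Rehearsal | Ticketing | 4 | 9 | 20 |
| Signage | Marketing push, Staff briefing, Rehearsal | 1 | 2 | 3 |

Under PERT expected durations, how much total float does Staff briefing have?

4 days

te_Marketing push = (3 + 4·8 + 19)/6 = 54/6 = 9
te_Ticketing = (1 + 4·2 + 3)/6 = 12/6 = 2
te_Staff briefing = (2 + 4·4 + 18)/6 = 36/6 = 6
te_Rehearsal = (4 + 4·9 + 20)/6 = 60/6 = 10
te_Signage = (1 + 4·2 + 3)/6 = 12/6 = 2

Forward pass:
ES_Marketing push = 0; EF_Marketing push = 9
ES_Ticketing = 0; EF_Ticketing = 2
ES_Staff briefing = 2; EF_Staff briefing = 2+6 = 8
ES_Rehearsal = 2; EF_Rehearsal = 2+10 = 12
ES_Signage = max(EF_Marketing push=9, EF_Staff briefing=8, EF_Rehearsal=12) = 12; EF_Signage = 12+2 = 14
Expected project duration μ = 14 days. Critical path: Ticketing → Rehearsal → Signage.

Backward pass:
LF_Signage = 14; LS_Signage = 14−2 = 12
LF_Rehearsal = LS_Signage = 12; LS_Rehearsal = 12−10 = 2
LF_Staff briefing = LS_Signage = 12; LS_Staff briefing = 12−6 = 6
LF_Ticketing = min(LS_Staff briefing=6, LS_Rehearsal=2) = 2; LS_Ticketing = 2−2 = 0
LF_Marketing push = LS_Signage = 12; LS_Marketing push = 12−9 = 3
Slack_Staff briefing = LS_Staff briefing − ES_Staff briefing = 6 − 2 = 4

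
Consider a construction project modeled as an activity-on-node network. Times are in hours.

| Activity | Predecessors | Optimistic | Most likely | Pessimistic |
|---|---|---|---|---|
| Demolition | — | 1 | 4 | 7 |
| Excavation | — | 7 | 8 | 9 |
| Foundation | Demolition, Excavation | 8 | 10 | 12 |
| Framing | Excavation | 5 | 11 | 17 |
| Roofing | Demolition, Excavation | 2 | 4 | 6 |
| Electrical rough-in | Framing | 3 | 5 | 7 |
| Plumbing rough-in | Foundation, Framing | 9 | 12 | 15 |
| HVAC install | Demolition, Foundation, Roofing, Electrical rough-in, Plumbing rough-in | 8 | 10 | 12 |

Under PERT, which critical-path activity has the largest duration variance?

te_Demolition = (1 + 4·4 + 7)/6 = 24/6 = 4; σ²_Demolition = ((7−1)/6)² = 1.000
te_Excavation = (7 + 4·8 + 9)/6 = 48/6 = 8; σ²_Excavation = ((9−7)/6)² = 0.111
te_Foundation = (8 + 4·10 + 12)/6 = 60/6 = 10; σ²_Foundation = ((12−8)/6)² = 0.444
te_Framing = (5 + 4·11 + 17)/6 = 66/6 = 11; σ²_Framing = ((17−5)/6)² = 4.000
te_Roofing = (2 + 4·4 + 6)/6 = 24/6 = 4; σ²_Roofing = ((6−2)/6)² = 0.444
te_Electrical rough-in = (3 + 4·5 + 7)/6 = 30/6 = 5; σ²_Electrical rough-in = ((7−3)/6)² = 0.444
te_Plumbing rough-in = (9 + 4·12 + 15)/6 = 72/6 = 12; σ²_Plumbing rough-in = ((15−9)/6)² = 1.000
te_HVAC install = (8 + 4·10 + 12)/6 = 60/6 = 10; σ²_HVAC install = ((12−8)/6)² = 0.444

Forward pass:
ES_Demolition = 0; EF_Demolition = 4
ES_Excavation = 0; EF_Excavation = 8
ES_Foundation = max(EF_Demolition=4, EF_Excavation=8) = 8; EF_Foundation = 8+10 = 18
ES_Framing = 8; EF_Framing = 8+11 = 19
ES_Roofing = max(EF_Demolition=4, EF_Excavation=8) = 8; EF_Roofing = 8+4 = 12
ES_Electrical rough-in = 19; EF_Electrical rough-in = 19+5 = 24
ES_Plumbing rough-in = max(EF_Foundation=18, EF_Framing=19) = 19; EF_Plumbing rough-in = 19+12 = 31
ES_HVAC install = max(EF_Demolition=4, EF_Foundation=18, EF_Roofing=12, EF_Electrical rough-in=24, EF_Plumbing rough-in=31) = 31; EF_HVAC install = 31+10 = 41
Expected project duration μ = 41 hours. Critical path: Excavation → Framing → Plumbing rough-in → HVAC install.

Variances on critical path: σ²_Excavation=0.111, σ²_Framing=4.000, σ²_Plumbing rough-in=1.000, σ²_HVAC install=0.444.
Largest is σ²_Framing = 4.000.

Framing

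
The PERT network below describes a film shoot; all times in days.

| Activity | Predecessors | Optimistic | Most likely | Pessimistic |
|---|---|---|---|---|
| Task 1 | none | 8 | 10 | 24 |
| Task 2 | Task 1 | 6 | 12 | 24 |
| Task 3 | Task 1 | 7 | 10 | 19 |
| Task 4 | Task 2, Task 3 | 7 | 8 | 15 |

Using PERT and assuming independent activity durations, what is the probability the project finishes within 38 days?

te_Task 1 = (8 + 4·10 + 24)/6 = 72/6 = 12; σ²_Task 1 = ((24−8)/6)² = 7.111
te_Task 2 = (6 + 4·12 + 24)/6 = 78/6 = 13; σ²_Task 2 = ((24−6)/6)² = 9.000
te_Task 3 = (7 + 4·10 + 19)/6 = 66/6 = 11; σ²_Task 3 = ((19−7)/6)² = 4.000
te_Task 4 = (7 + 4·8 + 15)/6 = 54/6 = 9; σ²_Task 4 = ((15−7)/6)² = 1.778

Forward pass:
ES_Task 1 = 0; EF_Task 1 = 12
ES_Task 2 = 12; EF_Task 2 = 12+13 = 25
ES_Task 3 = 12; EF_Task 3 = 12+11 = 23
ES_Task 4 = max(EF_Task 2=25, EF_Task 3=23) = 25; EF_Task 4 = 25+9 = 34
Expected project duration μ = 34 days. Critical path: Task 1 → Task 2 → Task 4.

Variance along critical path = 7.111 + 9.000 + 1.778 = 17.889; σ = √17.889 = 4.230 days.
Z = (38 − 34) / 4.230 = 0.946
P(T ≤ 38) = Φ(0.946) ≈ 0.828

0.828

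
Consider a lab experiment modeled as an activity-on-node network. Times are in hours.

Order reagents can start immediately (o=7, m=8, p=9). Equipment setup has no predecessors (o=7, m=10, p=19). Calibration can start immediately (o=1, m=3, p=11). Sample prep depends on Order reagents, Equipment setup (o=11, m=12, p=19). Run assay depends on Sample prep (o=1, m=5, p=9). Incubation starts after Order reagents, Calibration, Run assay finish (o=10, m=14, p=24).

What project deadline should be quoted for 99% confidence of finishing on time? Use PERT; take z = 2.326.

te_Order reagents = (7 + 4·8 + 9)/6 = 48/6 = 8; σ²_Order reagents = ((9−7)/6)² = 0.111
te_Equipment setup = (7 + 4·10 + 19)/6 = 66/6 = 11; σ²_Equipment setup = ((19−7)/6)² = 4.000
te_Calibration = (1 + 4·3 + 11)/6 = 24/6 = 4; σ²_Calibration = ((11−1)/6)² = 2.778
te_Sample prep = (11 + 4·12 + 19)/6 = 78/6 = 13; σ²_Sample prep = ((19−11)/6)² = 1.778
te_Run assay = (1 + 4·5 + 9)/6 = 30/6 = 5; σ²_Run assay = ((9−1)/6)² = 1.778
te_Incubation = (10 + 4·14 + 24)/6 = 90/6 = 15; σ²_Incubation = ((24−10)/6)² = 5.444

Forward pass:
ES_Order reagents = 0; EF_Order reagents = 8
ES_Equipment setup = 0; EF_Equipment setup = 11
ES_Calibration = 0; EF_Calibration = 4
ES_Sample prep = max(EF_Order reagents=8, EF_Equipment setup=11) = 11; EF_Sample prep = 11+13 = 24
ES_Run assay = 24; EF_Run assay = 24+5 = 29
ES_Incubation = max(EF_Order reagents=8, EF_Calibration=4, EF_Run assay=29) = 29; EF_Incubation = 29+15 = 44
Expected project duration μ = 44 hours. Critical path: Equipment setup → Sample prep → Run assay → Incubation.

Variance along critical path = 4.000 + 1.778 + 1.778 + 5.444 = 13.000; σ = 3.606 hours.
D = μ + z·σ = 44 + 2.326·3.606 = 52.4 hours

52.4 hours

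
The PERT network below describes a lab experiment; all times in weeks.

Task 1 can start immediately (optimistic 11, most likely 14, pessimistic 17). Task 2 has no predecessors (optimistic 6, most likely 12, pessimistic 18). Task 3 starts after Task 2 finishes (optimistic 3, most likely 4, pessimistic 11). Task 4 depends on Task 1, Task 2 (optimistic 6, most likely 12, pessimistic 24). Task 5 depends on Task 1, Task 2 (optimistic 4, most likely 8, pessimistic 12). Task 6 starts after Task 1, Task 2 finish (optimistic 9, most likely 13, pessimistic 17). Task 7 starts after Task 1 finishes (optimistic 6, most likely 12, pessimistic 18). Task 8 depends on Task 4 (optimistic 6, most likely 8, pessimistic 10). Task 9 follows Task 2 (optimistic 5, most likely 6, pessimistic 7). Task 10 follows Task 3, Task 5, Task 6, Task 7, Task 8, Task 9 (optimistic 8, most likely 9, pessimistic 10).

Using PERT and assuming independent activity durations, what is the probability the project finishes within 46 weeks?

te_Task 1 = (11 + 4·14 + 17)/6 = 84/6 = 14; σ²_Task 1 = ((17−11)/6)² = 1.000
te_Task 2 = (6 + 4·12 + 18)/6 = 72/6 = 12; σ²_Task 2 = ((18−6)/6)² = 4.000
te_Task 3 = (3 + 4·4 + 11)/6 = 30/6 = 5; σ²_Task 3 = ((11−3)/6)² = 1.778
te_Task 4 = (6 + 4·12 + 24)/6 = 78/6 = 13; σ²_Task 4 = ((24−6)/6)² = 9.000
te_Task 5 = (4 + 4·8 + 12)/6 = 48/6 = 8; σ²_Task 5 = ((12−4)/6)² = 1.778
te_Task 6 = (9 + 4·13 + 17)/6 = 78/6 = 13; σ²_Task 6 = ((17−9)/6)² = 1.778
te_Task 7 = (6 + 4·12 + 18)/6 = 72/6 = 12; σ²_Task 7 = ((18−6)/6)² = 4.000
te_Task 8 = (6 + 4·8 + 10)/6 = 48/6 = 8; σ²_Task 8 = ((10−6)/6)² = 0.444
te_Task 9 = (5 + 4·6 + 7)/6 = 36/6 = 6; σ²_Task 9 = ((7−5)/6)² = 0.111
te_Task 10 = (8 + 4·9 + 10)/6 = 54/6 = 9; σ²_Task 10 = ((10−8)/6)² = 0.111

Forward pass:
ES_Task 1 = 0; EF_Task 1 = 14
ES_Task 2 = 0; EF_Task 2 = 12
ES_Task 3 = 12; EF_Task 3 = 12+5 = 17
ES_Task 4 = max(EF_Task 1=14, EF_Task 2=12) = 14; EF_Task 4 = 14+13 = 27
ES_Task 5 = max(EF_Task 1=14, EF_Task 2=12) = 14; EF_Task 5 = 14+8 = 22
ES_Task 6 = max(EF_Task 1=14, EF_Task 2=12) = 14; EF_Task 6 = 14+13 = 27
ES_Task 7 = 14; EF_Task 7 = 14+12 = 26
ES_Task 8 = 27; EF_Task 8 = 27+8 = 35
ES_Task 9 = 12; EF_Task 9 = 12+6 = 18
ES_Task 10 = max(EF_Task 3=17, EF_Task 5=22, EF_Task 6=27, EF_Task 7=26, EF_Task 8=35, EF_Task 9=18) = 35; EF_Task 10 = 35+9 = 44
Expected project duration μ = 44 weeks. Critical path: Task 1 → Task 4 → Task 8 → Task 10.

Variance along critical path = 1.000 + 9.000 + 0.444 + 0.111 = 10.556; σ = √10.556 = 3.249 weeks.
Z = (46 − 44) / 3.249 = 0.616
P(T ≤ 46) = Φ(0.616) ≈ 0.731

0.731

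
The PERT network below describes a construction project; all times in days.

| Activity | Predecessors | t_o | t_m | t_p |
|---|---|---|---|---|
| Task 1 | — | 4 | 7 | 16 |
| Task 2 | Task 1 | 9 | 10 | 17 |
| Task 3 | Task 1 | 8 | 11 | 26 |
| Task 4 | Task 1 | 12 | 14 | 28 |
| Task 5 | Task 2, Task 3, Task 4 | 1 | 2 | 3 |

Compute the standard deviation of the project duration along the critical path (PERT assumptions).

te_Task 1 = (4 + 4·7 + 16)/6 = 48/6 = 8; σ²_Task 1 = ((16−4)/6)² = 4.000
te_Task 2 = (9 + 4·10 + 17)/6 = 66/6 = 11; σ²_Task 2 = ((17−9)/6)² = 1.778
te_Task 3 = (8 + 4·11 + 26)/6 = 78/6 = 13; σ²_Task 3 = ((26−8)/6)² = 9.000
te_Task 4 = (12 + 4·14 + 28)/6 = 96/6 = 16; σ²_Task 4 = ((28−12)/6)² = 7.111
te_Task 5 = (1 + 4·2 + 3)/6 = 12/6 = 2; σ²_Task 5 = ((3−1)/6)² = 0.111

Forward pass:
ES_Task 1 = 0; EF_Task 1 = 8
ES_Task 2 = 8; EF_Task 2 = 8+11 = 19
ES_Task 3 = 8; EF_Task 3 = 8+13 = 21
ES_Task 4 = 8; EF_Task 4 = 8+16 = 24
ES_Task 5 = max(EF_Task 2=19, EF_Task 3=21, EF_Task 4=24) = 24; EF_Task 5 = 24+2 = 26
Expected project duration μ = 26 days. Critical path: Task 1 → Task 4 → Task 5.

Variance along critical path = 4.000 + 7.111 + 0.111 = 11.222
σ = √11.222 = 3.350 days

3.35 days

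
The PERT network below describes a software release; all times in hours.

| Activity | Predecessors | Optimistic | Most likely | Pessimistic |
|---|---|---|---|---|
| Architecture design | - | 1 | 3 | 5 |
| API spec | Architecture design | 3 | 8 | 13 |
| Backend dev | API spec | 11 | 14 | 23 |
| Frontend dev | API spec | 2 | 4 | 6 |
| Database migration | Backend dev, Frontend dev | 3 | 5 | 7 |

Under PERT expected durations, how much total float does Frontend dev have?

te_Architecture design = (1 + 4·3 + 5)/6 = 18/6 = 3
te_API spec = (3 + 4·8 + 13)/6 = 48/6 = 8
te_Backend dev = (11 + 4·14 + 23)/6 = 90/6 = 15
te_Frontend dev = (2 + 4·4 + 6)/6 = 24/6 = 4
te_Database migration = (3 + 4·5 + 7)/6 = 30/6 = 5

Forward pass:
ES_Architecture design = 0; EF_Architecture design = 3
ES_API spec = 3; EF_API spec = 3+8 = 11
ES_Backend dev = 11; EF_Backend dev = 11+15 = 26
ES_Frontend dev = 11; EF_Frontend dev = 11+4 = 15
ES_Database migration = max(EF_Backend dev=26, EF_Frontend dev=15) = 26; EF_Database migration = 26+5 = 31
Expected project duration μ = 31 hours. Critical path: Architecture design → API spec → Backend dev → Database migration.

Backward pass:
LF_Database migration = 31; LS_Database migration = 31−5 = 26
LF_Frontend dev = LS_Database migration = 26; LS_Frontend dev = 26−4 = 22
LF_Backend dev = LS_Database migration = 26; LS_Backend dev = 26−15 = 11
LF_API spec = min(LS_Backend dev=11, LS_Frontend dev=22) = 11; LS_API spec = 11−8 = 3
LF_Architecture design = LS_API spec = 3; LS_Architecture design = 3−3 = 0
Slack_Frontend dev = LS_Frontend dev − ES_Frontend dev = 22 − 11 = 11

11 hours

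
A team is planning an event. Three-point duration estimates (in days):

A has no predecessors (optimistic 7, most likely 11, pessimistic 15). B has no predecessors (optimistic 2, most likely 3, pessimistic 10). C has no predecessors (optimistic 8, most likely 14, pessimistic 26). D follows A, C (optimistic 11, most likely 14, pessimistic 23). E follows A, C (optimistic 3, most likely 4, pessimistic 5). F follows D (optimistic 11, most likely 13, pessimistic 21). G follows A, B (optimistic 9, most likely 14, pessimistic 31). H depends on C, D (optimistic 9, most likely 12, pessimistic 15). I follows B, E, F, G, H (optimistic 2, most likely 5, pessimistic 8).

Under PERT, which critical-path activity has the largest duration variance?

te_A = (7 + 4·11 + 15)/6 = 66/6 = 11; σ²_A = ((15−7)/6)² = 1.778
te_B = (2 + 4·3 + 10)/6 = 24/6 = 4; σ²_B = ((10−2)/6)² = 1.778
te_C = (8 + 4·14 + 26)/6 = 90/6 = 15; σ²_C = ((26−8)/6)² = 9.000
te_D = (11 + 4·14 + 23)/6 = 90/6 = 15; σ²_D = ((23−11)/6)² = 4.000
te_E = (3 + 4·4 + 5)/6 = 24/6 = 4; σ²_E = ((5−3)/6)² = 0.111
te_F = (11 + 4·13 + 21)/6 = 84/6 = 14; σ²_F = ((21−11)/6)² = 2.778
te_G = (9 + 4·14 + 31)/6 = 96/6 = 16; σ²_G = ((31−9)/6)² = 13.444
te_H = (9 + 4·12 + 15)/6 = 72/6 = 12; σ²_H = ((15−9)/6)² = 1.000
te_I = (2 + 4·5 + 8)/6 = 30/6 = 5; σ²_I = ((8−2)/6)² = 1.000

Forward pass:
ES_A = 0; EF_A = 11
ES_B = 0; EF_B = 4
ES_C = 0; EF_C = 15
ES_D = max(EF_A=11, EF_C=15) = 15; EF_D = 15+15 = 30
ES_E = max(EF_A=11, EF_C=15) = 15; EF_E = 15+4 = 19
ES_F = 30; EF_F = 30+14 = 44
ES_G = max(EF_A=11, EF_B=4) = 11; EF_G = 11+16 = 27
ES_H = max(EF_C=15, EF_D=30) = 30; EF_H = 30+12 = 42
ES_I = max(EF_B=4, EF_E=19, EF_F=44, EF_G=27, EF_H=42) = 44; EF_I = 44+5 = 49
Expected project duration μ = 49 days. Critical path: C → D → F → I.

Variances on critical path: σ²_C=9.000, σ²_D=4.000, σ²_F=2.778, σ²_I=1.000.
Largest is σ²_C = 9.000.

C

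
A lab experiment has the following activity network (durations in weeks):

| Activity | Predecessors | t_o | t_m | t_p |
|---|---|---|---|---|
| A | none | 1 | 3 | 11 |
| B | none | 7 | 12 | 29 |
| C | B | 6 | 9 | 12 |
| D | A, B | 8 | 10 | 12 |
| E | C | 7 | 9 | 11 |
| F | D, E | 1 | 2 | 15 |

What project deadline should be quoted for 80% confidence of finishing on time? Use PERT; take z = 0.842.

te_A = (1 + 4·3 + 11)/6 = 24/6 = 4; σ²_A = ((11−1)/6)² = 2.778
te_B = (7 + 4·12 + 29)/6 = 84/6 = 14; σ²_B = ((29−7)/6)² = 13.444
te_C = (6 + 4·9 + 12)/6 = 54/6 = 9; σ²_C = ((12−6)/6)² = 1.000
te_D = (8 + 4·10 + 12)/6 = 60/6 = 10; σ²_D = ((12−8)/6)² = 0.444
te_E = (7 + 4·9 + 11)/6 = 54/6 = 9; σ²_E = ((11−7)/6)² = 0.444
te_F = (1 + 4·2 + 15)/6 = 24/6 = 4; σ²_F = ((15−1)/6)² = 5.444

Forward pass:
ES_A = 0; EF_A = 4
ES_B = 0; EF_B = 14
ES_C = 14; EF_C = 14+9 = 23
ES_D = max(EF_A=4, EF_B=14) = 14; EF_D = 14+10 = 24
ES_E = 23; EF_E = 23+9 = 32
ES_F = max(EF_D=24, EF_E=32) = 32; EF_F = 32+4 = 36
Expected project duration μ = 36 weeks. Critical path: B → C → E → F.

Variance along critical path = 13.444 + 1.000 + 0.444 + 5.444 = 20.333; σ = 4.509 weeks.
D = μ + z·σ = 36 + 0.842·4.509 = 39.8 weeks

39.8 weeks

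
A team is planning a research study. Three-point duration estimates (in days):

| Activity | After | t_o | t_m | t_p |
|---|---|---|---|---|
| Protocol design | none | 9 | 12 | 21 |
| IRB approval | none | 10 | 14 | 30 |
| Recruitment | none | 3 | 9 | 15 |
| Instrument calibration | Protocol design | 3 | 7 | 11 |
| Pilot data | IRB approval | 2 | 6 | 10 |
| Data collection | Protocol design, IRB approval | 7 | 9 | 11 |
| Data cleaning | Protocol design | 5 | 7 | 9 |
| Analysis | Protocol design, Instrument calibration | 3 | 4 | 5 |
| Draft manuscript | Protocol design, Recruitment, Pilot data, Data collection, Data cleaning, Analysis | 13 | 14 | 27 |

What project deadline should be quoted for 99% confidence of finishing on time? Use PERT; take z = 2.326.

te_Protocol design = (9 + 4·12 + 21)/6 = 78/6 = 13; σ²_Protocol design = ((21−9)/6)² = 4.000
te_IRB approval = (10 + 4·14 + 30)/6 = 96/6 = 16; σ²_IRB approval = ((30−10)/6)² = 11.111
te_Recruitment = (3 + 4·9 + 15)/6 = 54/6 = 9; σ²_Recruitment = ((15−3)/6)² = 4.000
te_Instrument calibration = (3 + 4·7 + 11)/6 = 42/6 = 7; σ²_Instrument calibration = ((11−3)/6)² = 1.778
te_Pilot data = (2 + 4·6 + 10)/6 = 36/6 = 6; σ²_Pilot data = ((10−2)/6)² = 1.778
te_Data collection = (7 + 4·9 + 11)/6 = 54/6 = 9; σ²_Data collection = ((11−7)/6)² = 0.444
te_Data cleaning = (5 + 4·7 + 9)/6 = 42/6 = 7; σ²_Data cleaning = ((9−5)/6)² = 0.444
te_Analysis = (3 + 4·4 + 5)/6 = 24/6 = 4; σ²_Analysis = ((5−3)/6)² = 0.111
te_Draft manuscript = (13 + 4·14 + 27)/6 = 96/6 = 16; σ²_Draft manuscript = ((27−13)/6)² = 5.444

Forward pass:
ES_Protocol design = 0; EF_Protocol design = 13
ES_IRB approval = 0; EF_IRB approval = 16
ES_Recruitment = 0; EF_Recruitment = 9
ES_Instrument calibration = 13; EF_Instrument calibration = 13+7 = 20
ES_Pilot data = 16; EF_Pilot data = 16+6 = 22
ES_Data collection = max(EF_Protocol design=13, EF_IRB approval=16) = 16; EF_Data collection = 16+9 = 25
ES_Data cleaning = 13; EF_Data cleaning = 13+7 = 20
ES_Analysis = max(EF_Protocol design=13, EF_Instrument calibration=20) = 20; EF_Analysis = 20+4 = 24
ES_Draft manuscript = max(EF_Protocol design=13, EF_Recruitment=9, EF_Pilot data=22, EF_Data collection=25, EF_Data cleaning=20, EF_Analysis=24) = 25; EF_Draft manuscript = 25+16 = 41
Expected project duration μ = 41 days. Critical path: IRB approval → Data collection → Draft manuscript.

Variance along critical path = 11.111 + 0.444 + 5.444 = 17.000; σ = 4.123 days.
D = μ + z·σ = 41 + 2.326·4.123 = 50.6 days

50.6 days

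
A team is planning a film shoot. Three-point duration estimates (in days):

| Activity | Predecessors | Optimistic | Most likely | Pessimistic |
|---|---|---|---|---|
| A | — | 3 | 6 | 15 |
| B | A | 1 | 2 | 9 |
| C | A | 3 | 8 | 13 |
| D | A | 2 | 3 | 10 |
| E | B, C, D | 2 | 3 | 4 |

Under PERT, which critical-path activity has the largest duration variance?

te_A = (3 + 4·6 + 15)/6 = 42/6 = 7; σ²_A = ((15−3)/6)² = 4.000
te_B = (1 + 4·2 + 9)/6 = 18/6 = 3; σ²_B = ((9−1)/6)² = 1.778
te_C = (3 + 4·8 + 13)/6 = 48/6 = 8; σ²_C = ((13−3)/6)² = 2.778
te_D = (2 + 4·3 + 10)/6 = 24/6 = 4; σ²_D = ((10−2)/6)² = 1.778
te_E = (2 + 4·3 + 4)/6 = 18/6 = 3; σ²_E = ((4−2)/6)² = 0.111

Forward pass:
ES_A = 0; EF_A = 7
ES_B = 7; EF_B = 7+3 = 10
ES_C = 7; EF_C = 7+8 = 15
ES_D = 7; EF_D = 7+4 = 11
ES_E = max(EF_B=10, EF_C=15, EF_D=11) = 15; EF_E = 15+3 = 18
Expected project duration μ = 18 days. Critical path: A → C → E.

Variances on critical path: σ²_A=4.000, σ²_C=2.778, σ²_E=0.111.
Largest is σ²_A = 4.000.

A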